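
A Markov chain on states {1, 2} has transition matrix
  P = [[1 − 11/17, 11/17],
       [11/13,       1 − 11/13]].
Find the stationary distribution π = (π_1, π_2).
π_1 = 17/30, π_2 = 13/30

Solve πP = π with π_1 + π_2 = 1. From πP = π: π_1 · (1 − 11/17) + π_2 · 11/13 = π_1 ⇒ π_2 · 11/13 = π_1 · 11/17 ⇒ π_2/π_1 = (11/17)/(11/13) = 13/17. Together with π_1 + π_2 = 1:
  π_1 = (11/13)/(11/17 + 11/13) = (11/13)/(330/221) = 17/30,
  π_2 = (11/17)/(11/17 + 11/13) = (11/17)/(330/221) = 13/30.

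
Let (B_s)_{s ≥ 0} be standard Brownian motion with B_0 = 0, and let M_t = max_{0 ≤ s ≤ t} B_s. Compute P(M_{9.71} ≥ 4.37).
P(M_{9.71} ≥ 4.37) = 2·P(B_{9.71} ≥ 4.37) = 2(1 − Φ(4.37/√9.71)) ≈ 0.1608

By the reflection principle for Brownian motion, P(M_t ≥ a) = 2 · P(B_t ≥ a) for a ≥ 0. Since B_t ~ N(0, t), P(B_t ≥ 4.37) = 1 − Φ(4.37/√t) = 1 − Φ(4.37/√9.71) = 1 − Φ(1.4024). So
  P(M_{9.71} ≥ 4.37) = 2(1 − Φ(1.4024)) ≈ 0.1608.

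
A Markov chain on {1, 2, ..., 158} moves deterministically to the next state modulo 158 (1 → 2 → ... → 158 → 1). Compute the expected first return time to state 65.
E[T_65 | X_0 = 65] = 158

The chain cycles deterministically, so starting at state 65 it returns in exactly 158 steps. Equivalently, the stationary distribution is uniform π_j = 1/158 for every state j, so by Kac's formula E[T_65] = 1/π_65 = 158.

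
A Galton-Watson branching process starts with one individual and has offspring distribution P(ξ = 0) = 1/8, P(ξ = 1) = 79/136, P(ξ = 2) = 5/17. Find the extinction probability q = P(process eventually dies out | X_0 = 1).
q = 17/40

The pgf is f(s) = 1/8 + 79/136·s + 5/17·s². The extinction probability q is the smallest fixed point of f in [0, 1]. Setting s = f(s):
  5/17·s² + (79/136 − 1)·s + 1/8 = 0
  5/17·s² − (1/8 + 5/17)·s + 1/8 = 0
which factors as (s − 1)·(5/17·s − 1/8) = 0, giving roots s = 1 and s = (1/8)/(5/17) = 17/40.
Mean offspring μ = 79/136 + 2·5/17 = 159/136 > 1 (supercritical), so q < 1. The extinction probability is the smaller root: q = (1/8)/(5/17) = 17/40.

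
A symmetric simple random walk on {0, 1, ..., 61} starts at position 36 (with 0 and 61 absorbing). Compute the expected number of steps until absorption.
E[τ | X_0 = 36] = 900

Let v_k = E[τ | X_0 = k]. Boundary: v_0 = v_61 = 0. Recurrence: v_k = 1 + (v_{k-1} + v_{k+1})/2 for 1 ≤ k ≤ 60. The particular solution to v_k − (v_{k-1} + v_{k+1})/2 = 1 is v_k = −k^2. Adding homogeneous solution A + B k and matching boundaries gives v_k = k (61 − k). Substituting k = 36: v_36 = 36 · 25 = 900.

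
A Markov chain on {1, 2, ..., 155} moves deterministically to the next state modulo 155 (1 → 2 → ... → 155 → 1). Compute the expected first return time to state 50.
E[T_50 | X_0 = 50] = 155

The chain cycles deterministically, so starting at state 50 it returns in exactly 155 steps. Equivalently, the stationary distribution is uniform π_j = 1/155 for every state j, so by Kac's formula E[T_50] = 1/π_50 = 155.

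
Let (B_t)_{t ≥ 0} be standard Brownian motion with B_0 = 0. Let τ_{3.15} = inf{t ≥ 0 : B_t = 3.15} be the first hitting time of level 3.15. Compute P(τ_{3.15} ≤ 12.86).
P(τ_{3.15} ≤ 12.86) = 2(1 − Φ(3.15/√12.86)) = 2(1 − Φ(0.8784)) ≈ 0.3797

By the reflection principle for standard BM, P(τ_b ≤ t) = 2 · P(B_t ≥ b). Since B_t ~ N(0, t), P(B_t ≥ 3.15) = 1 − Φ(3.15/√t) = 1 − Φ(3.15/√12.86) = 1 − Φ(0.8784) ≈ 0.18986. Doubling: P(τ_{3.15} ≤ 12.86) ≈ 2 · 0.18986 = 0.37972 ≈ 0.3797.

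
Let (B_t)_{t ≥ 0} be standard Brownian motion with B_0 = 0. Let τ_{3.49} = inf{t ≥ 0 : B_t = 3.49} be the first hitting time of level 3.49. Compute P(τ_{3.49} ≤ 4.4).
P(τ_{3.49} ≤ 4.4) = 2(1 − Φ(3.49/√4.4)) = 2(1 − Φ(1.6638)) ≈ 0.0962

By the reflection principle for standard BM, P(τ_b ≤ t) = 2 · P(B_t ≥ b). Since B_t ~ N(0, t), P(B_t ≥ 3.49) = 1 − Φ(3.49/√t) = 1 − Φ(3.49/√4.4) = 1 − Φ(1.6638) ≈ 0.04808. Doubling: P(τ_{3.49} ≤ 4.4) ≈ 2 · 0.04808 = 0.09616 ≈ 0.0962.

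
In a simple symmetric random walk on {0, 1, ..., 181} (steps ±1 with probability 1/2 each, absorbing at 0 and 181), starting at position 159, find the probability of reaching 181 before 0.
P(hit 181 before 0) = 159/181

Let u_k = P(hit 181 before 0 | start at k). Then u_0 = 0, u_181 = 1, and u_k = u_{k-1}/2 + u_{k+1}/2 for 1 ≤ k ≤ 180. This harmonic recurrence is solved by u_k = k/181, giving u_159 = 159/181.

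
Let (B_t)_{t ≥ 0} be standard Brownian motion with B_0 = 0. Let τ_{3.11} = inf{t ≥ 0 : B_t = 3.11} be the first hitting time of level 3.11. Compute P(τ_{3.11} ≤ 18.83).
P(τ_{3.11} ≤ 18.83) = 2(1 − Φ(3.11/√18.83)) = 2(1 − Φ(0.7167)) ≈ 0.4736

By the reflection principle for standard BM, P(τ_b ≤ t) = 2 · P(B_t ≥ b). Since B_t ~ N(0, t), P(B_t ≥ 3.11) = 1 − Φ(3.11/√t) = 1 − Φ(3.11/√18.83) = 1 − Φ(0.7167) ≈ 0.23678. Doubling: P(τ_{3.11} ≤ 18.83) ≈ 2 · 0.23678 = 0.47356 ≈ 0.4736.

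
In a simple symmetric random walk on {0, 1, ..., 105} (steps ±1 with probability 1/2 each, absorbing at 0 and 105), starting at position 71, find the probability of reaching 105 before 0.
P(hit 105 before 0) = 71/105

Let u_k = P(hit 105 before 0 | start at k). Then u_0 = 0, u_105 = 1, and u_k = u_{k-1}/2 + u_{k+1}/2 for 1 ≤ k ≤ 104. This harmonic recurrence is solved by u_k = k/105, giving u_71 = 71/105.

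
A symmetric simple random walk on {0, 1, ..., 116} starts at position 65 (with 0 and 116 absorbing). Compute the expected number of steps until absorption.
E[τ | X_0 = 65] = 3315

Let v_k = E[τ | X_0 = k]. Boundary: v_0 = v_116 = 0. Recurrence: v_k = 1 + (v_{k-1} + v_{k+1})/2 for 1 ≤ k ≤ 115. The particular solution to v_k − (v_{k-1} + v_{k+1})/2 = 1 is v_k = −k^2. Adding homogeneous solution A + B k and matching boundaries gives v_k = k (116 − k). Substituting k = 65: v_65 = 65 · 51 = 3315.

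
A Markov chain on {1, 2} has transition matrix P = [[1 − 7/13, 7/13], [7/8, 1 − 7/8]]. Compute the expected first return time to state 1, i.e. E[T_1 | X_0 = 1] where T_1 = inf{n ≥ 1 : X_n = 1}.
E[T_1 | X_0 = 1] = 1/π_1 = 21/13

For an irreducible recurrent Markov chain with stationary distribution π, E[T_i | X_0 = i] = 1/π_i (Kac's formula). Here π_1 = (7/8)/(7/13 + 7/8) = (7/8)/(147/104) = 13/21, so E[T_1 | X_0 = 1] = 1/π_1 = (7/13 + 7/8)/(7/8) = (147/104)/(7/8) = 21/13.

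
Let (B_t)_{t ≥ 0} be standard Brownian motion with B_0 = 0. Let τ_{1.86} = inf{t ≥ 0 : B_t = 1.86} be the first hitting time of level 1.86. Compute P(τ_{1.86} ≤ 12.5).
P(τ_{1.86} ≤ 12.5) = 2(1 − Φ(1.86/√12.5)) = 2(1 − Φ(0.5261)) ≈ 0.5988

By the reflection principle for standard BM, P(τ_b ≤ t) = 2 · P(B_t ≥ b). Since B_t ~ N(0, t), P(B_t ≥ 1.86) = 1 − Φ(1.86/√t) = 1 − Φ(1.86/√12.5) = 1 − Φ(0.5261) ≈ 0.29941. Doubling: P(τ_{1.86} ≤ 12.5) ≈ 2 · 0.29941 = 0.59882 ≈ 0.5988.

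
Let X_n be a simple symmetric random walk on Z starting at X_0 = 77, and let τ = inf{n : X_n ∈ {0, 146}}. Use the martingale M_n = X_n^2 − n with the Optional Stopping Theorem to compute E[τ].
E[τ] = 5313

M_n = X_n^2 − n is a martingale (since E[X_{n+1}^2 | F_n] = X_n^2 + 1). By OST (τ has finite mean in a bounded region), E[M_τ] = E[M_0] = X_0^2 − 0 = 77^2 = 5929. Also E[M_τ] = E[X_τ^2] − E[τ]. The walk exits at 0 or 146, with P(hit 146 first) = 77/146, so E[X_τ^2] = 146^2 · 77/146 + 0 = 11242. Thus E[τ] = E[X_τ^2] − E[M_τ] = 11242 − 5929 = 5313 = 77(146 − 77) = 5313.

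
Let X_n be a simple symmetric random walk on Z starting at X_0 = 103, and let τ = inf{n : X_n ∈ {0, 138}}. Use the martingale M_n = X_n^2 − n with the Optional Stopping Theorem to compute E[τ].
E[τ] = 3605

M_n = X_n^2 − n is a martingale (since E[X_{n+1}^2 | F_n] = X_n^2 + 1). By OST (τ has finite mean in a bounded region), E[M_τ] = E[M_0] = X_0^2 − 0 = 103^2 = 10609. Also E[M_τ] = E[X_τ^2] − E[τ]. The walk exits at 0 or 138, with P(hit 138 first) = 103/138, so E[X_τ^2] = 138^2 · 103/138 + 0 = 14214. Thus E[τ] = E[X_τ^2] − E[M_τ] = 14214 − 10609 = 3605 = 103(138 − 103) = 3605.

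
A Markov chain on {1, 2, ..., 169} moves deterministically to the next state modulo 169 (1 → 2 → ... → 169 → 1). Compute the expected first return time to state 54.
E[T_54 | X_0 = 54] = 169

The chain cycles deterministically, so starting at state 54 it returns in exactly 169 steps. Equivalently, the stationary distribution is uniform π_j = 1/169 for every state j, so by Kac's formula E[T_54] = 1/π_54 = 169.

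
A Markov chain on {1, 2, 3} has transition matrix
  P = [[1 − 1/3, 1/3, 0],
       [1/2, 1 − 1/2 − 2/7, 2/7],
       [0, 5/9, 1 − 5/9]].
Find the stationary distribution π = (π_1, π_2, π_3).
π = (105/211, 70/211, 36/211)

This is a birth-death chain on three states, which satisfies detailed balance: π_1 · P_{12} = π_2 · P_{21} and π_2 · P_{23} = π_3 · P_{32}.
From π_1 · 1/3 = π_2 · 1/2: π_2/π_1 = (1/3)/(1/2) = 2/3.
From π_2 · 2/7 = π_3 · 5/9: π_3/π_2 = (2/7)/(5/9) = 18/35.
Take π_1 proportional to 1; then unnormalized π = (1, 2/3, 12/35). Normalize by dividing by the sum 211/105:
  π = (105/211, 70/211, 36/211).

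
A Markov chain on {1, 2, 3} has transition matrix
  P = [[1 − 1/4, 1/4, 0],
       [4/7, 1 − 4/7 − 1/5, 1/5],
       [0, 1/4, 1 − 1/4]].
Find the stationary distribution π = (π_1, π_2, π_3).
π = (80/143, 35/143, 28/143)

This is a birth-death chain on three states, which satisfies detailed balance: π_1 · P_{12} = π_2 · P_{21} and π_2 · P_{23} = π_3 · P_{32}.
From π_1 · 1/4 = π_2 · 4/7: π_2/π_1 = (1/4)/(4/7) = 7/16.
From π_2 · 1/5 = π_3 · 1/4: π_3/π_2 = (1/5)/(1/4) = 4/5.
Take π_1 proportional to 1; then unnormalized π = (1, 7/16, 7/20). Normalize by dividing by the sum 143/80:
  π = (80/143, 35/143, 28/143).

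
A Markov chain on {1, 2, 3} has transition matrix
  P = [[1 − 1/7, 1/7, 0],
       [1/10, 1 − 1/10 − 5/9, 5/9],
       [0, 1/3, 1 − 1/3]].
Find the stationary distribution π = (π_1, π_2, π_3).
π = (21/101, 30/101, 50/101)

This is a birth-death chain on three states, which satisfies detailed balance: π_1 · P_{12} = π_2 · P_{21} and π_2 · P_{23} = π_3 · P_{32}.
From π_1 · 1/7 = π_2 · 1/10: π_2/π_1 = (1/7)/(1/10) = 10/7.
From π_2 · 5/9 = π_3 · 1/3: π_3/π_2 = (5/9)/(1/3) = 5/3.
Take π_1 proportional to 1; then unnormalized π = (1, 10/7, 50/21). Normalize by dividing by the sum 101/21:
  π = (21/101, 30/101, 50/101).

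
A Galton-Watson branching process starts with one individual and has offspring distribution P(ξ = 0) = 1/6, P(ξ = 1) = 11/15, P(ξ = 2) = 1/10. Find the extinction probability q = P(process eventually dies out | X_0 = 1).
q = 1

Mean offspring μ = 0·1/6 + 1·11/15 + 2·1/10 = 14/15 ≤ 1. For μ ≤ 1 with offspring not concentrated at 1, the Galton-Watson process goes extinct almost surely, so q = 1.
(Algebraic check: The pgf is f(s) = 1/6 + 11/15·s + 1/10·s². The extinction probability q is the smallest fixed point of f in [0, 1]. Setting s = f(s):
  1/10·s² + (11/15 − 1)·s + 1/6 = 0
  1/10·s² − (1/6 + 1/10)·s + 1/6 = 0
which factors as (s − 1)·(1/10·s − 1/6) = 0, giving roots s = 1 and s = (1/6)/(1/10) = 5/3. Since 5/3 ≥ 1, the smallest root in [0, 1] is s = 1.)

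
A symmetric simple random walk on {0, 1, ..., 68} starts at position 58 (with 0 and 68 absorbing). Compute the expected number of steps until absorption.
E[τ | X_0 = 58] = 580

Let v_k = E[τ | X_0 = k]. Boundary: v_0 = v_68 = 0. Recurrence: v_k = 1 + (v_{k-1} + v_{k+1})/2 for 1 ≤ k ≤ 67. The particular solution to v_k − (v_{k-1} + v_{k+1})/2 = 1 is v_k = −k^2. Adding homogeneous solution A + B k and matching boundaries gives v_k = k (68 − k). Substituting k = 58: v_58 = 58 · 10 = 580.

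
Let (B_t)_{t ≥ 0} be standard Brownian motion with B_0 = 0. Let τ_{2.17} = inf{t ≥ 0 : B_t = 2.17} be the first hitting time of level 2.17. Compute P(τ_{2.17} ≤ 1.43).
P(τ_{2.17} ≤ 1.43) = 2(1 − Φ(2.17/√1.43)) = 2(1 − Φ(1.8146)) ≈ 0.0696

By the reflection principle for standard BM, P(τ_b ≤ t) = 2 · P(B_t ≥ b). Since B_t ~ N(0, t), P(B_t ≥ 2.17) = 1 − Φ(2.17/√t) = 1 − Φ(2.17/√1.43) = 1 − Φ(1.8146) ≈ 0.03479. Doubling: P(τ_{2.17} ≤ 1.43) ≈ 2 · 0.03479 = 0.06958 ≈ 0.0696.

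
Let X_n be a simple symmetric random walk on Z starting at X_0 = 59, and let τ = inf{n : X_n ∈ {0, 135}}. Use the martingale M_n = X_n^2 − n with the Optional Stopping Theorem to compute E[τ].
E[τ] = 4484

M_n = X_n^2 − n is a martingale (since E[X_{n+1}^2 | F_n] = X_n^2 + 1). By OST (τ has finite mean in a bounded region), E[M_τ] = E[M_0] = X_0^2 − 0 = 59^2 = 3481. Also E[M_τ] = E[X_τ^2] − E[τ]. The walk exits at 0 or 135, with P(hit 135 first) = 59/135, so E[X_τ^2] = 135^2 · 59/135 + 0 = 7965. Thus E[τ] = E[X_τ^2] − E[M_τ] = 7965 − 3481 = 4484 = 59(135 − 59) = 4484.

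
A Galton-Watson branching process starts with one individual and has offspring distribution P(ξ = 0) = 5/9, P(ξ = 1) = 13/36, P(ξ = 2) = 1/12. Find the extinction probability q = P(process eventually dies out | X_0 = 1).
q = 1

Mean offspring μ = 0·5/9 + 1·13/36 + 2·1/12 = 19/36 ≤ 1. For μ ≤ 1 with offspring not concentrated at 1, the Galton-Watson process goes extinct almost surely, so q = 1.
(Algebraic check: The pgf is f(s) = 5/9 + 13/36·s + 1/12·s². The extinction probability q is the smallest fixed point of f in [0, 1]. Setting s = f(s):
  1/12·s² + (13/36 − 1)·s + 5/9 = 0
  1/12·s² − (5/9 + 1/12)·s + 5/9 = 0
which factors as (s − 1)·(1/12·s − 5/9) = 0, giving roots s = 1 and s = (5/9)/(1/12) = 20/3. Since 20/3 ≥ 1, the smallest root in [0, 1] is s = 1.)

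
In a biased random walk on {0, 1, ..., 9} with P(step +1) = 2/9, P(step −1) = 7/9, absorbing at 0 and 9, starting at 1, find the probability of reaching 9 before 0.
P(hit 9 before 0) = (1 − (7/2)^1) / (1 − (7/2)^9) = 256/8070619

Let u_k denote P(reach 9 before 0 | start at k). Boundary: u_0 = 0, u_9 = 1. Recurrence: u_k = 2/9·u_{k+1} + 7/9·u_{k-1} for 1 ≤ k ≤ 8. Try u_k = A + B·r^k with r = q/p = (7/9)/(2/9) = 7/2. Substitution satisfies the recurrence; boundary conditions give:
  u_k = (1 − r^k) / (1 − r^N) = (1 − (7/2)^1) / (1 − (7/2)^9) = 256/8070619.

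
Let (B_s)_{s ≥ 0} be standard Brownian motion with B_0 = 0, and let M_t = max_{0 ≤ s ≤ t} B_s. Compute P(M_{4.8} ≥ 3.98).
P(M_{4.8} ≥ 3.98) = 2·P(B_{4.8} ≥ 3.98) = 2(1 − Φ(3.98/√4.8)) ≈ 0.0693

By the reflection principle for Brownian motion, P(M_t ≥ a) = 2 · P(B_t ≥ a) for a ≥ 0. Since B_t ~ N(0, t), P(B_t ≥ 3.98) = 1 − Φ(3.98/√t) = 1 − Φ(3.98/√4.8) = 1 − Φ(1.8166). So
  P(M_{4.8} ≥ 3.98) = 2(1 − Φ(1.8166)) ≈ 0.0693.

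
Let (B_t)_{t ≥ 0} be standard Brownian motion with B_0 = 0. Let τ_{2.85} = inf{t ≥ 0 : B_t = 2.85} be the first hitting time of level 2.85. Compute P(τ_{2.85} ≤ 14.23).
P(τ_{2.85} ≤ 14.23) = 2(1 − Φ(2.85/√14.23)) = 2(1 − Φ(0.7555)) ≈ 0.4499

By the reflection principle for standard BM, P(τ_b ≤ t) = 2 · P(B_t ≥ b). Since B_t ~ N(0, t), P(B_t ≥ 2.85) = 1 − Φ(2.85/√t) = 1 − Φ(2.85/√14.23) = 1 − Φ(0.7555) ≈ 0.22497. Doubling: P(τ_{2.85} ≤ 14.23) ≈ 2 · 0.22497 = 0.44994 ≈ 0.4499.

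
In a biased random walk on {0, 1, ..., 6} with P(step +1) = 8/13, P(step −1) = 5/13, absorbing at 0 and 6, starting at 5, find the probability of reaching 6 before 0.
P(hit 6 before 0) = (1 − (5/8)^5) / (1 − (5/8)^6) = 79048/82173

Let u_k denote P(reach 6 before 0 | start at k). Boundary: u_0 = 0, u_6 = 1. Recurrence: u_k = 8/13·u_{k+1} + 5/13·u_{k-1} for 1 ≤ k ≤ 5. Try u_k = A + B·r^k with r = q/p = (5/13)/(8/13) = 5/8. Substitution satisfies the recurrence; boundary conditions give:
  u_k = (1 − r^k) / (1 − r^N) = (1 − (5/8)^5) / (1 − (5/8)^6) = 79048/82173.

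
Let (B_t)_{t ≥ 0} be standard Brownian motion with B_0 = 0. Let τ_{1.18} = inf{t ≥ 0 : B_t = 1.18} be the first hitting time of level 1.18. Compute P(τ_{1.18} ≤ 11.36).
P(τ_{1.18} ≤ 11.36) = 2(1 − Φ(1.18/√11.36)) = 2(1 − Φ(0.3501)) ≈ 0.7263

By the reflection principle for standard BM, P(τ_b ≤ t) = 2 · P(B_t ≥ b). Since B_t ~ N(0, t), P(B_t ≥ 1.18) = 1 − Φ(1.18/√t) = 1 − Φ(1.18/√11.36) = 1 − Φ(0.3501) ≈ 0.36313. Doubling: P(τ_{1.18} ≤ 11.36) ≈ 2 · 0.36313 = 0.72626 ≈ 0.7263.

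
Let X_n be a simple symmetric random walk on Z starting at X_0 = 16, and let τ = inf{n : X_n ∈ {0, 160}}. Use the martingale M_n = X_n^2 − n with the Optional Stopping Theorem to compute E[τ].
E[τ] = 2304

M_n = X_n^2 − n is a martingale (since E[X_{n+1}^2 | F_n] = X_n^2 + 1). By OST (τ has finite mean in a bounded region), E[M_τ] = E[M_0] = X_0^2 − 0 = 16^2 = 256. Also E[M_τ] = E[X_τ^2] − E[τ]. The walk exits at 0 or 160, with P(hit 160 first) = 16/160, so E[X_τ^2] = 160^2 · 16/160 + 0 = 2560. Thus E[τ] = E[X_τ^2] − E[M_τ] = 2560 − 256 = 2304 = 16(160 − 16) = 2304.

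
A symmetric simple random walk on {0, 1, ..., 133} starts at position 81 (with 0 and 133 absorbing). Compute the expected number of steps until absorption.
E[τ | X_0 = 81] = 4212

Let v_k = E[τ | X_0 = k]. Boundary: v_0 = v_133 = 0. Recurrence: v_k = 1 + (v_{k-1} + v_{k+1})/2 for 1 ≤ k ≤ 132. The particular solution to v_k − (v_{k-1} + v_{k+1})/2 = 1 is v_k = −k^2. Adding homogeneous solution A + B k and matching boundaries gives v_k = k (133 − k). Substituting k = 81: v_81 = 81 · 52 = 4212.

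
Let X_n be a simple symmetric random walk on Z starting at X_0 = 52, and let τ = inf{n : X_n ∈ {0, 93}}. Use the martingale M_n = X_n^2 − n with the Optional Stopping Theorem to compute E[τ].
E[τ] = 2132

M_n = X_n^2 − n is a martingale (since E[X_{n+1}^2 | F_n] = X_n^2 + 1). By OST (τ has finite mean in a bounded region), E[M_τ] = E[M_0] = X_0^2 − 0 = 52^2 = 2704. Also E[M_τ] = E[X_τ^2] − E[τ]. The walk exits at 0 or 93, with P(hit 93 first) = 52/93, so E[X_τ^2] = 93^2 · 52/93 + 0 = 4836. Thus E[τ] = E[X_τ^2] − E[M_τ] = 4836 − 2704 = 2132 = 52(93 − 52) = 2132.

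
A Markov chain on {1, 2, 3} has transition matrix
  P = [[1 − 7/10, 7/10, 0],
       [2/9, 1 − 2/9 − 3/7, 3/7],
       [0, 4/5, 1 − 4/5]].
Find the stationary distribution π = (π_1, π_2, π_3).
π = (80/467, 252/467, 135/467)

This is a birth-death chain on three states, which satisfies detailed balance: π_1 · P_{12} = π_2 · P_{21} and π_2 · P_{23} = π_3 · P_{32}.
From π_1 · 7/10 = π_2 · 2/9: π_2/π_1 = (7/10)/(2/9) = 63/20.
From π_2 · 3/7 = π_3 · 4/5: π_3/π_2 = (3/7)/(4/5) = 15/28.
Take π_1 proportional to 1; then unnormalized π = (1, 63/20, 27/16). Normalize by dividing by the sum 467/80:
  π = (80/467, 252/467, 135/467).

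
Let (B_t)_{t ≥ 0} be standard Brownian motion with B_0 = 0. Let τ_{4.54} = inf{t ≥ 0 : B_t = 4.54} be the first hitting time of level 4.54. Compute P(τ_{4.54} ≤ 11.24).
P(τ_{4.54} ≤ 11.24) = 2(1 − Φ(4.54/√11.24)) = 2(1 − Φ(1.3542)) ≈ 0.1757

By the reflection principle for standard BM, P(τ_b ≤ t) = 2 · P(B_t ≥ b). Since B_t ~ N(0, t), P(B_t ≥ 4.54) = 1 − Φ(4.54/√t) = 1 − Φ(4.54/√11.24) = 1 − Φ(1.3542) ≈ 0.08784. Doubling: P(τ_{4.54} ≤ 11.24) ≈ 2 · 0.08784 = 0.17568 ≈ 0.1757.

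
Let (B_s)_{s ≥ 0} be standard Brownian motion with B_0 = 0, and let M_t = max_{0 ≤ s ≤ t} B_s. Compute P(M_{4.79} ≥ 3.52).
P(M_{4.79} ≥ 3.52) = 2·P(B_{4.79} ≥ 3.52) = 2(1 − Φ(3.52/√4.79)) ≈ 0.1078

By the reflection principle for Brownian motion, P(M_t ≥ a) = 2 · P(B_t ≥ a) for a ≥ 0. Since B_t ~ N(0, t), P(B_t ≥ 3.52) = 1 − Φ(3.52/√t) = 1 − Φ(3.52/√4.79) = 1 − Φ(1.6083). So
  P(M_{4.79} ≥ 3.52) = 2(1 − Φ(1.6083)) ≈ 0.1078.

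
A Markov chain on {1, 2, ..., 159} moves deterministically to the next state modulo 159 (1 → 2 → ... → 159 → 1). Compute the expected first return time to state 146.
E[T_146 | X_0 = 146] = 159

The chain cycles deterministically, so starting at state 146 it returns in exactly 159 steps. Equivalently, the stationary distribution is uniform π_j = 1/159 for every state j, so by Kac's formula E[T_146] = 1/π_146 = 159.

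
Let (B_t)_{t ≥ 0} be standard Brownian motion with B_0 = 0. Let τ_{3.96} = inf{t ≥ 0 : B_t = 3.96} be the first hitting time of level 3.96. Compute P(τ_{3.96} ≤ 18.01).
P(τ_{3.96} ≤ 18.01) = 2(1 − Φ(3.96/√18.01)) = 2(1 − Φ(0.9331)) ≈ 0.3508

By the reflection principle for standard BM, P(τ_b ≤ t) = 2 · P(B_t ≥ b). Since B_t ~ N(0, t), P(B_t ≥ 3.96) = 1 − Φ(3.96/√t) = 1 − Φ(3.96/√18.01) = 1 − Φ(0.9331) ≈ 0.17538. Doubling: P(τ_{3.96} ≤ 18.01) ≈ 2 · 0.17538 = 0.35076 ≈ 0.3508.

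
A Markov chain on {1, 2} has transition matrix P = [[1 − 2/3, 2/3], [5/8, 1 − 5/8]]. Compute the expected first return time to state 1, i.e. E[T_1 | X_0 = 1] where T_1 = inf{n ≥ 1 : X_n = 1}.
E[T_1 | X_0 = 1] = 1/π_1 = 31/15

For an irreducible recurrent Markov chain with stationary distribution π, E[T_i | X_0 = i] = 1/π_i (Kac's formula). Here π_1 = (5/8)/(2/3 + 5/8) = (5/8)/(31/24) = 15/31, so E[T_1 | X_0 = 1] = 1/π_1 = (2/3 + 5/8)/(5/8) = (31/24)/(5/8) = 31/15.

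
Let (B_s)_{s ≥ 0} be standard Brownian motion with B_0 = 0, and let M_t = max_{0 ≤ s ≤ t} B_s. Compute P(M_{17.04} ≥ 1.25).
P(M_{17.04} ≥ 1.25) = 2·P(B_{17.04} ≥ 1.25) = 2(1 − Φ(1.25/√17.04)) ≈ 0.7620

By the reflection principle for Brownian motion, P(M_t ≥ a) = 2 · P(B_t ≥ a) for a ≥ 0. Since B_t ~ N(0, t), P(B_t ≥ 1.25) = 1 − Φ(1.25/√t) = 1 − Φ(1.25/√17.04) = 1 − Φ(0.3028). So
  P(M_{17.04} ≥ 1.25) = 2(1 − Φ(0.3028)) ≈ 0.7620.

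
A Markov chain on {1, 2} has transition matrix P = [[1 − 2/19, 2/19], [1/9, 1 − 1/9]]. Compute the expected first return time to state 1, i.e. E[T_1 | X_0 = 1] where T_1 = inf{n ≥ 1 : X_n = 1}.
E[T_1 | X_0 = 1] = 1/π_1 = 37/19

For an irreducible recurrent Markov chain with stationary distribution π, E[T_i | X_0 = i] = 1/π_i (Kac's formula). Here π_1 = (1/9)/(2/19 + 1/9) = (1/9)/(37/171) = 19/37, so E[T_1 | X_0 = 1] = 1/π_1 = (2/19 + 1/9)/(1/9) = (37/171)/(1/9) = 37/19.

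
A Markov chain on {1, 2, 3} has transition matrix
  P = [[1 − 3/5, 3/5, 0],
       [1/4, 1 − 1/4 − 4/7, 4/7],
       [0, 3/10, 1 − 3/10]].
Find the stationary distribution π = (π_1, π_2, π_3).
π = (35/279, 28/93, 160/279)

This is a birth-death chain on three states, which satisfies detailed balance: π_1 · P_{12} = π_2 · P_{21} and π_2 · P_{23} = π_3 · P_{32}.
From π_1 · 3/5 = π_2 · 1/4: π_2/π_1 = (3/5)/(1/4) = 12/5.
From π_2 · 4/7 = π_3 · 3/10: π_3/π_2 = (4/7)/(3/10) = 40/21.
Take π_1 proportional to 1; then unnormalized π = (1, 12/5, 32/7). Normalize by dividing by the sum 279/35:
  π = (35/279, 28/93, 160/279).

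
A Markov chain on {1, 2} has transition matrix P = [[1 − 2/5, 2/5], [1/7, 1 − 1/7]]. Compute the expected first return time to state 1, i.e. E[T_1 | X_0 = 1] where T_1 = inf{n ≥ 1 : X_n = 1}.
E[T_1 | X_0 = 1] = 1/π_1 = 19/5

For an irreducible recurrent Markov chain with stationary distribution π, E[T_i | X_0 = i] = 1/π_i (Kac's formula). Here π_1 = (1/7)/(2/5 + 1/7) = (1/7)/(19/35) = 5/19, so E[T_1 | X_0 = 1] = 1/π_1 = (2/5 + 1/7)/(1/7) = (19/35)/(1/7) = 19/5.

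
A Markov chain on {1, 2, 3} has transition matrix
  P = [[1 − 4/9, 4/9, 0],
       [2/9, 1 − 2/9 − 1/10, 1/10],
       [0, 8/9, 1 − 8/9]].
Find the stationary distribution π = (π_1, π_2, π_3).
π = (40/129, 80/129, 3/43)

This is a birth-death chain on three states, which satisfies detailed balance: π_1 · P_{12} = π_2 · P_{21} and π_2 · P_{23} = π_3 · P_{32}.
From π_1 · 4/9 = π_2 · 2/9: π_2/π_1 = (4/9)/(2/9) = 2.
From π_2 · 1/10 = π_3 · 8/9: π_3/π_2 = (1/10)/(8/9) = 9/80.
Take π_1 proportional to 1; then unnormalized π = (1, 2, 9/40). Normalize by dividing by the sum 129/40:
  π = (40/129, 80/129, 3/43).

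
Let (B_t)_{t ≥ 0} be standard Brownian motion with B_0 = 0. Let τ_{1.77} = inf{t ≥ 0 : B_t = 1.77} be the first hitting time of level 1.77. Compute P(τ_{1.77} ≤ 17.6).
P(τ_{1.77} ≤ 17.6) = 2(1 − Φ(1.77/√17.6)) = 2(1 − Φ(0.4219)) ≈ 0.6731

By the reflection principle for standard BM, P(τ_b ≤ t) = 2 · P(B_t ≥ b). Since B_t ~ N(0, t), P(B_t ≥ 1.77) = 1 − Φ(1.77/√t) = 1 − Φ(1.77/√17.6) = 1 − Φ(0.4219) ≈ 0.33655. Doubling: P(τ_{1.77} ≤ 17.6) ≈ 2 · 0.33655 = 0.67310 ≈ 0.6731.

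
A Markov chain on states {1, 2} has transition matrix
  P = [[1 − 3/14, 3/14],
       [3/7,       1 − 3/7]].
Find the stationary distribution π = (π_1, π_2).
π_1 = 2/3, π_2 = 1/3

Solve πP = π with π_1 + π_2 = 1. From πP = π: π_1 · (1 − 3/14) + π_2 · 3/7 = π_1 ⇒ π_2 · 3/7 = π_1 · 3/14 ⇒ π_2/π_1 = (3/14)/(3/7) = 1/2. Together with π_1 + π_2 = 1:
  π_1 = (3/7)/(3/14 + 3/7) = (3/7)/(9/14) = 2/3,
  π_2 = (3/14)/(3/14 + 3/7) = (3/14)/(9/14) = 1/3.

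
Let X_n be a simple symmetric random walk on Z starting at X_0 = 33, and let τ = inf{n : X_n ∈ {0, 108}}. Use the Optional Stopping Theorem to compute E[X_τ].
E[X_τ] = 33

X_n is a martingale and τ is a bounded-mean stopping time (indeed τ is finite a.s. with bounded expectation since the walk is in a bounded region). By the OST, E[X_τ] = E[X_0] = 33. Equivalently: E[X_τ] = 108 · P(hit 108 first) + 0 · P(hit 0 first) = 108 · (33/108) = 33.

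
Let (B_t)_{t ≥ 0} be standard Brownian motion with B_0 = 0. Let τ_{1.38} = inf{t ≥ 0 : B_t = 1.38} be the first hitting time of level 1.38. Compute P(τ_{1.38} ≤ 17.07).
P(τ_{1.38} ≤ 17.07) = 2(1 − Φ(1.38/√17.07)) = 2(1 − Φ(0.3340)) ≈ 0.7384

By the reflection principle for standard BM, P(τ_b ≤ t) = 2 · P(B_t ≥ b). Since B_t ~ N(0, t), P(B_t ≥ 1.38) = 1 − Φ(1.38/√t) = 1 − Φ(1.38/√17.07) = 1 − Φ(0.3340) ≈ 0.36919. Doubling: P(τ_{1.38} ≤ 17.07) ≈ 2 · 0.36919 = 0.73838 ≈ 0.7384.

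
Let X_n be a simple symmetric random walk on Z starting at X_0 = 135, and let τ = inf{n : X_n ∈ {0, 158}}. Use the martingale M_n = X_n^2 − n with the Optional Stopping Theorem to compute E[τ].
E[τ] = 3105

M_n = X_n^2 − n is a martingale (since E[X_{n+1}^2 | F_n] = X_n^2 + 1). By OST (τ has finite mean in a bounded region), E[M_τ] = E[M_0] = X_0^2 − 0 = 135^2 = 18225. Also E[M_τ] = E[X_τ^2] − E[τ]. The walk exits at 0 or 158, with P(hit 158 first) = 135/158, so E[X_τ^2] = 158^2 · 135/158 + 0 = 21330. Thus E[τ] = E[X_τ^2] − E[M_τ] = 21330 − 18225 = 3105 = 135(158 − 135) = 3105.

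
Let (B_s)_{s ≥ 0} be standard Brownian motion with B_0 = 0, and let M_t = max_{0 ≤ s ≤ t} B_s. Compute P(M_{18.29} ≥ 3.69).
P(M_{18.29} ≥ 3.69) = 2·P(B_{18.29} ≥ 3.69) = 2(1 − Φ(3.69/√18.29)) ≈ 0.3882

By the reflection principle for Brownian motion, P(M_t ≥ a) = 2 · P(B_t ≥ a) for a ≥ 0. Since B_t ~ N(0, t), P(B_t ≥ 3.69) = 1 − Φ(3.69/√t) = 1 − Φ(3.69/√18.29) = 1 − Φ(0.8628). So
  P(M_{18.29} ≥ 3.69) = 2(1 − Φ(0.8628)) ≈ 0.3882.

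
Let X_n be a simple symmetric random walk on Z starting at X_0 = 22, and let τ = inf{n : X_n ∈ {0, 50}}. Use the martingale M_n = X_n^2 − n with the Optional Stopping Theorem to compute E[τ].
E[τ] = 616

M_n = X_n^2 − n is a martingale (since E[X_{n+1}^2 | F_n] = X_n^2 + 1). By OST (τ has finite mean in a bounded region), E[M_τ] = E[M_0] = X_0^2 − 0 = 22^2 = 484. Also E[M_τ] = E[X_τ^2] − E[τ]. The walk exits at 0 or 50, with P(hit 50 first) = 22/50, so E[X_τ^2] = 50^2 · 22/50 + 0 = 1100. Thus E[τ] = E[X_τ^2] − E[M_τ] = 1100 − 484 = 616 = 22(50 − 22) = 616.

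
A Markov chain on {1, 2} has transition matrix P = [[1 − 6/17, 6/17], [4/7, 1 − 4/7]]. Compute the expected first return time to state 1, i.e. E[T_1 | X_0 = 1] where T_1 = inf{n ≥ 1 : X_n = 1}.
E[T_1 | X_0 = 1] = 1/π_1 = 55/34

For an irreducible recurrent Markov chain with stationary distribution π, E[T_i | X_0 = i] = 1/π_i (Kac's formula). Here π_1 = (4/7)/(6/17 + 4/7) = (4/7)/(110/119) = 34/55, so E[T_1 | X_0 = 1] = 1/π_1 = (6/17 + 4/7)/(4/7) = (110/119)/(4/7) = 55/34.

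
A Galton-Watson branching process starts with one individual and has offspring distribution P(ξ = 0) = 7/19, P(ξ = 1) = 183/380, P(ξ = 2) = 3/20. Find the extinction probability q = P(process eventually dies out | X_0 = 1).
q = 1

Mean offspring μ = 0·7/19 + 1·183/380 + 2·3/20 = 297/380 ≤ 1. For μ ≤ 1 with offspring not concentrated at 1, the Galton-Watson process goes extinct almost surely, so q = 1.
(Algebraic check: The pgf is f(s) = 7/19 + 183/380·s + 3/20·s². The extinction probability q is the smallest fixed point of f in [0, 1]. Setting s = f(s):
  3/20·s² + (183/380 − 1)·s + 7/19 = 0
  3/20·s² − (7/19 + 3/20)·s + 7/19 = 0
which factors as (s − 1)·(3/20·s − 7/19) = 0, giving roots s = 1 and s = (7/19)/(3/20) = 140/57. Since 140/57 ≥ 1, the smallest root in [0, 1] is s = 1.)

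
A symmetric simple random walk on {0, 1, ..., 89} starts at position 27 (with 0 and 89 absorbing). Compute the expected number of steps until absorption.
E[τ | X_0 = 27] = 1674

Let v_k = E[τ | X_0 = k]. Boundary: v_0 = v_89 = 0. Recurrence: v_k = 1 + (v_{k-1} + v_{k+1})/2 for 1 ≤ k ≤ 88. The particular solution to v_k − (v_{k-1} + v_{k+1})/2 = 1 is v_k = −k^2. Adding homogeneous solution A + B k and matching boundaries gives v_k = k (89 − k). Substituting k = 27: v_27 = 27 · 62 = 1674.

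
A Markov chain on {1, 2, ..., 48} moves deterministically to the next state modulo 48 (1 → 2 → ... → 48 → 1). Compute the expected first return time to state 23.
E[T_23 | X_0 = 23] = 48

The chain cycles deterministically, so starting at state 23 it returns in exactly 48 steps. Equivalently, the stationary distribution is uniform π_j = 1/48 for every state j, so by Kac's formula E[T_23] = 1/π_23 = 48.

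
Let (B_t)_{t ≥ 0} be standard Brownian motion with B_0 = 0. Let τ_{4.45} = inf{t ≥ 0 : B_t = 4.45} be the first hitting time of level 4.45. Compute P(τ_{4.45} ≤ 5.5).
P(τ_{4.45} ≤ 5.5) = 2(1 − Φ(4.45/√5.5)) = 2(1 − Φ(1.8975)) ≈ 0.0578

By the reflection principle for standard BM, P(τ_b ≤ t) = 2 · P(B_t ≥ b). Since B_t ~ N(0, t), P(B_t ≥ 4.45) = 1 − Φ(4.45/√t) = 1 − Φ(4.45/√5.5) = 1 − Φ(1.8975) ≈ 0.02888. Doubling: P(τ_{4.45} ≤ 5.5) ≈ 2 · 0.02888 = 0.05776 ≈ 0.0578.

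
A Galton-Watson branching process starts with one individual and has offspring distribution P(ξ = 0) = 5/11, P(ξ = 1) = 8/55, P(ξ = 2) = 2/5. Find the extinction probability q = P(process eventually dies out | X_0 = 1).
q = 1

Mean offspring μ = 0·5/11 + 1·8/55 + 2·2/5 = 52/55 ≤ 1. For μ ≤ 1 with offspring not concentrated at 1, the Galton-Watson process goes extinct almost surely, so q = 1.
(Algebraic check: The pgf is f(s) = 5/11 + 8/55·s + 2/5·s². The extinction probability q is the smallest fixed point of f in [0, 1]. Setting s = f(s):
  2/5·s² + (8/55 − 1)·s + 5/11 = 0
  2/5·s² − (5/11 + 2/5)·s + 5/11 = 0
which factors as (s − 1)·(2/5·s − 5/11) = 0, giving roots s = 1 and s = (5/11)/(2/5) = 25/22. Since 25/22 ≥ 1, the smallest root in [0, 1] is s = 1.)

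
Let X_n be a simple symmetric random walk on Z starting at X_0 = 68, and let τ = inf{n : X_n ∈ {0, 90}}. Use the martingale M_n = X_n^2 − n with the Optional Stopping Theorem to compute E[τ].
E[τ] = 1496

M_n = X_n^2 − n is a martingale (since E[X_{n+1}^2 | F_n] = X_n^2 + 1). By OST (τ has finite mean in a bounded region), E[M_τ] = E[M_0] = X_0^2 − 0 = 68^2 = 4624. Also E[M_τ] = E[X_τ^2] − E[τ]. The walk exits at 0 or 90, with P(hit 90 first) = 68/90, so E[X_τ^2] = 90^2 · 68/90 + 0 = 6120. Thus E[τ] = E[X_τ^2] − E[M_τ] = 6120 − 4624 = 1496 = 68(90 − 68) = 1496.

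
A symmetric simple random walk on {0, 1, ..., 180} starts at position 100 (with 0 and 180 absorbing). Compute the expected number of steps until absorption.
E[τ | X_0 = 100] = 8000

Let v_k = E[τ | X_0 = k]. Boundary: v_0 = v_180 = 0. Recurrence: v_k = 1 + (v_{k-1} + v_{k+1})/2 for 1 ≤ k ≤ 179. The particular solution to v_k − (v_{k-1} + v_{k+1})/2 = 1 is v_k = −k^2. Adding homogeneous solution A + B k and matching boundaries gives v_k = k (180 − k). Substituting k = 100: v_100 = 100 · 80 = 8000.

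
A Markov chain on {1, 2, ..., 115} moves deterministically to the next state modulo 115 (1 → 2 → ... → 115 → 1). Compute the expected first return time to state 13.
E[T_13 | X_0 = 13] = 115

The chain cycles deterministically, so starting at state 13 it returns in exactly 115 steps. Equivalently, the stationary distribution is uniform π_j = 1/115 for every state j, so by Kac's formula E[T_13] = 1/π_13 = 115.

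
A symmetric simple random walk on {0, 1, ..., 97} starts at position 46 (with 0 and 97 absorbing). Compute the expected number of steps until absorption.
E[τ | X_0 = 46] = 2346

Let v_k = E[τ | X_0 = k]. Boundary: v_0 = v_97 = 0. Recurrence: v_k = 1 + (v_{k-1} + v_{k+1})/2 for 1 ≤ k ≤ 96. The particular solution to v_k − (v_{k-1} + v_{k+1})/2 = 1 is v_k = −k^2. Adding homogeneous solution A + B k and matching boundaries gives v_k = k (97 − k). Substituting k = 46: v_46 = 46 · 51 = 2346.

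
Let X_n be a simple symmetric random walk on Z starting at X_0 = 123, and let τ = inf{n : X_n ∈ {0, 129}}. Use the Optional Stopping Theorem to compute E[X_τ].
E[X_τ] = 123

X_n is a martingale and τ is a bounded-mean stopping time (indeed τ is finite a.s. with bounded expectation since the walk is in a bounded region). By the OST, E[X_τ] = E[X_0] = 123. Equivalently: E[X_τ] = 129 · P(hit 129 first) + 0 · P(hit 0 first) = 129 · (123/129) = 123.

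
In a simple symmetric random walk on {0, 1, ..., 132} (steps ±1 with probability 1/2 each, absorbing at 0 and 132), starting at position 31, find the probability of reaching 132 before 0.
P(hit 132 before 0) = 31/132

Let u_k = P(hit 132 before 0 | start at k). Then u_0 = 0, u_132 = 1, and u_k = u_{k-1}/2 + u_{k+1}/2 for 1 ≤ k ≤ 131. This harmonic recurrence is solved by u_k = k/132, giving u_31 = 31/132.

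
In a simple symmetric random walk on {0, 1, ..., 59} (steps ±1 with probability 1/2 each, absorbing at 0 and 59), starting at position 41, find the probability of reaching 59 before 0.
P(hit 59 before 0) = 41/59

Let u_k = P(hit 59 before 0 | start at k). Then u_0 = 0, u_59 = 1, and u_k = u_{k-1}/2 + u_{k+1}/2 for 1 ≤ k ≤ 58. This harmonic recurrence is solved by u_k = k/59, giving u_41 = 41/59.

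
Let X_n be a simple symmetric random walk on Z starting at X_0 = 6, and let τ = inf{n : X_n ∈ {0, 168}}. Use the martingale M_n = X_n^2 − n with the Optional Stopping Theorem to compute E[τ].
E[τ] = 972

M_n = X_n^2 − n is a martingale (since E[X_{n+1}^2 | F_n] = X_n^2 + 1). By OST (τ has finite mean in a bounded region), E[M_τ] = E[M_0] = X_0^2 − 0 = 6^2 = 36. Also E[M_τ] = E[X_τ^2] − E[τ]. The walk exits at 0 or 168, with P(hit 168 first) = 6/168, so E[X_τ^2] = 168^2 · 6/168 + 0 = 1008. Thus E[τ] = E[X_τ^2] − E[M_τ] = 1008 − 36 = 972 = 6(168 − 6) = 972.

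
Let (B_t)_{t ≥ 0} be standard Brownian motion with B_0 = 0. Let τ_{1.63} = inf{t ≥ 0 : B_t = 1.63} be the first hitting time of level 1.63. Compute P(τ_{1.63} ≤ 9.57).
P(τ_{1.63} ≤ 9.57) = 2(1 − Φ(1.63/√9.57)) = 2(1 − Φ(0.5269)) ≈ 0.5983

By the reflection principle for standard BM, P(τ_b ≤ t) = 2 · P(B_t ≥ b). Since B_t ~ N(0, t), P(B_t ≥ 1.63) = 1 − Φ(1.63/√t) = 1 − Φ(1.63/√9.57) = 1 − Φ(0.5269) ≈ 0.29913. Doubling: P(τ_{1.63} ≤ 9.57) ≈ 2 · 0.29913 = 0.59826 ≈ 0.5983.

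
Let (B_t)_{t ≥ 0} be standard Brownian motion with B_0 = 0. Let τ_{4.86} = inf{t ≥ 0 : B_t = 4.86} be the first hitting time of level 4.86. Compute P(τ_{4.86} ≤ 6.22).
P(τ_{4.86} ≤ 6.22) = 2(1 − Φ(4.86/√6.22)) = 2(1 − Φ(1.9487)) ≈ 0.0513

By the reflection principle for standard BM, P(τ_b ≤ t) = 2 · P(B_t ≥ b). Since B_t ~ N(0, t), P(B_t ≥ 4.86) = 1 − Φ(4.86/√t) = 1 − Φ(4.86/√6.22) = 1 − Φ(1.9487) ≈ 0.02567. Doubling: P(τ_{4.86} ≤ 6.22) ≈ 2 · 0.02567 = 0.05134 ≈ 0.0513.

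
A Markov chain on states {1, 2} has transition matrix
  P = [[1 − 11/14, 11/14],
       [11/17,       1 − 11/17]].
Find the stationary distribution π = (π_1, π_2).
π_1 = 14/31, π_2 = 17/31

Solve πP = π with π_1 + π_2 = 1. From πP = π: π_1 · (1 − 11/14) + π_2 · 11/17 = π_1 ⇒ π_2 · 11/17 = π_1 · 11/14 ⇒ π_2/π_1 = (11/14)/(11/17) = 17/14. Together with π_1 + π_2 = 1:
  π_1 = (11/17)/(11/14 + 11/17) = (11/17)/(341/238) = 14/31,
  π_2 = (11/14)/(11/14 + 11/17) = (11/14)/(341/238) = 17/31.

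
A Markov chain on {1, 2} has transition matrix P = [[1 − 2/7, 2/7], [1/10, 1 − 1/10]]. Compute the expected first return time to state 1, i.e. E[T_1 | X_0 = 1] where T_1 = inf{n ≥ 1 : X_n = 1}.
E[T_1 | X_0 = 1] = 1/π_1 = 27/7

For an irreducible recurrent Markov chain with stationary distribution π, E[T_i | X_0 = i] = 1/π_i (Kac's formula). Here π_1 = (1/10)/(2/7 + 1/10) = (1/10)/(27/70) = 7/27, so E[T_1 | X_0 = 1] = 1/π_1 = (2/7 + 1/10)/(1/10) = (27/70)/(1/10) = 27/7.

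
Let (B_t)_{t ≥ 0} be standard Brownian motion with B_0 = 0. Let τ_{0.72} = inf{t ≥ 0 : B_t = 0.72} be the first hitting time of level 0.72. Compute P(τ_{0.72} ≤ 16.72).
P(τ_{0.72} ≤ 16.72) = 2(1 − Φ(0.72/√16.72)) = 2(1 − Φ(0.1761)) ≈ 0.8602

By the reflection principle for standard BM, P(τ_b ≤ t) = 2 · P(B_t ≥ b). Since B_t ~ N(0, t), P(B_t ≥ 0.72) = 1 − Φ(0.72/√t) = 1 − Φ(0.72/√16.72) = 1 − Φ(0.1761) ≈ 0.43011. Doubling: P(τ_{0.72} ≤ 16.72) ≈ 2 · 0.43011 = 0.86022 ≈ 0.8602.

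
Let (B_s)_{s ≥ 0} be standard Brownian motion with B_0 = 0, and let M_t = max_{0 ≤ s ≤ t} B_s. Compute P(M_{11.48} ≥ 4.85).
P(M_{11.48} ≥ 4.85) = 2·P(B_{11.48} ≥ 4.85) = 2(1 − Φ(4.85/√11.48)) ≈ 0.1523

By the reflection principle for Brownian motion, P(M_t ≥ a) = 2 · P(B_t ≥ a) for a ≥ 0. Since B_t ~ N(0, t), P(B_t ≥ 4.85) = 1 − Φ(4.85/√t) = 1 − Φ(4.85/√11.48) = 1 − Φ(1.4314). So
  P(M_{11.48} ≥ 4.85) = 2(1 − Φ(1.4314)) ≈ 0.1523.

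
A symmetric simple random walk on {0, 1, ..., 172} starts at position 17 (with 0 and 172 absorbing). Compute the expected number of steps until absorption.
E[τ | X_0 = 17] = 2635

Let v_k = E[τ | X_0 = k]. Boundary: v_0 = v_172 = 0. Recurrence: v_k = 1 + (v_{k-1} + v_{k+1})/2 for 1 ≤ k ≤ 171. The particular solution to v_k − (v_{k-1} + v_{k+1})/2 = 1 is v_k = −k^2. Adding homogeneous solution A + B k and matching boundaries gives v_k = k (172 − k). Substituting k = 17: v_17 = 17 · 155 = 2635.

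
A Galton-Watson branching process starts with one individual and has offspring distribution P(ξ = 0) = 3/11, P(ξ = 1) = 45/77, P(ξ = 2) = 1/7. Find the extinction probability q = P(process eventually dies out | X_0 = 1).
q = 1

Mean offspring μ = 0·3/11 + 1·45/77 + 2·1/7 = 67/77 ≤ 1. For μ ≤ 1 with offspring not concentrated at 1, the Galton-Watson process goes extinct almost surely, so q = 1.
(Algebraic check: The pgf is f(s) = 3/11 + 45/77·s + 1/7·s². The extinction probability q is the smallest fixed point of f in [0, 1]. Setting s = f(s):
  1/7·s² + (45/77 − 1)·s + 3/11 = 0
  1/7·s² − (3/11 + 1/7)·s + 3/11 = 0
which factors as (s − 1)·(1/7·s − 3/11) = 0, giving roots s = 1 and s = (3/11)/(1/7) = 21/11. Since 21/11 ≥ 1, the smallest root in [0, 1] is s = 1.)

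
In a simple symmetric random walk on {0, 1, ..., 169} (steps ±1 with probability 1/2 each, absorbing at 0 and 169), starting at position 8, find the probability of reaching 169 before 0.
P(hit 169 before 0) = 8/169

Let u_k = P(hit 169 before 0 | start at k). Then u_0 = 0, u_169 = 1, and u_k = u_{k-1}/2 + u_{k+1}/2 for 1 ≤ k ≤ 168. This harmonic recurrence is solved by u_k = k/169, giving u_8 = 8/169.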